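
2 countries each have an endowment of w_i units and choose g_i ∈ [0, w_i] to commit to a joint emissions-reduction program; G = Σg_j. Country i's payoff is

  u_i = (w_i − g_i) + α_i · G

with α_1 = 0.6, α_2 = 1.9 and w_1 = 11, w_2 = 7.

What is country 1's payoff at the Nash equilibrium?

∂u_i/∂g_i = α_i − 1, so country i contributes w_i if α_i > 1, else 0.
α_i > 1 for i ∈ {2}; NE contributions (0, 7), G = 7.
u_1 = (11 − 0) + 0.6·7 = 15.2.

15.2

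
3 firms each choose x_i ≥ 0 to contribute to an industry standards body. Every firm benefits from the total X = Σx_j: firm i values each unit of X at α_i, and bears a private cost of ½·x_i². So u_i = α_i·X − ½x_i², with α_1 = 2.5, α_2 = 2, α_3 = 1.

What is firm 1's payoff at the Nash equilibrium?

Firm i's FOC: ∂u_i/∂x_i = α_i − x_i = 0, so x_i* = α_i.
NE contributions = (2.5, 2, 1); X = 5.5.
u_1 = α_1·X − ½·(x_1)² = 2.5·5.5 − ½·2.5² = 10.625.

10.625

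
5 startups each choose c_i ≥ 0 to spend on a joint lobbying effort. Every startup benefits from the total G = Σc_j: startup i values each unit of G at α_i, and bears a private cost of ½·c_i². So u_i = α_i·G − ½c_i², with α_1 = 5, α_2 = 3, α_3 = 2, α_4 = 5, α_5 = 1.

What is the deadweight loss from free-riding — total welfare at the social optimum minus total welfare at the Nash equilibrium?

Startup i's FOC: ∂u_i/∂c_i = α_i − c_i = 0, so c_i* = α_i.
NE contributions = (5, 3, 2, 5, 1); G = 16.
W^NE = (Σα)·G − ½Σα_i² = 16² − ½·64 = 224.
Planner sets c_i = Σα_j = 16 for every i, so G^SO = 5·16 = 80.
W^SO = (Σα)·G^SO − ½·5·(Σα)² = (5/2)·16² = 640.
Deadweight loss = W^SO − W^NE = 416.

416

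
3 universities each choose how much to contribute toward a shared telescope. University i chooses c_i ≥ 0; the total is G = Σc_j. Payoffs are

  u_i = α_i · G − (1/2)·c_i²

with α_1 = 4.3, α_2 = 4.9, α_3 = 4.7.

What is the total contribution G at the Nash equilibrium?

13.9

University i's FOC: ∂u_i/∂c_i = α_i − c_i = 0, so c_i* = α_i.
NE contributions = (4.3, 4.9, 4.7); G = 13.9.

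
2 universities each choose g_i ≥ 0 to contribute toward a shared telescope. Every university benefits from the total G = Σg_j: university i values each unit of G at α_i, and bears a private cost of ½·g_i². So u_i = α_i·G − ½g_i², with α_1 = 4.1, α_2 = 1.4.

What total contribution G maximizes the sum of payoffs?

11

Planner FOC: ∂(Σu_j)/∂g_i = (Σα_j) − g_i = 0, so g_i^SO = Σα_j = 5.5 for every i; G^SO = 11.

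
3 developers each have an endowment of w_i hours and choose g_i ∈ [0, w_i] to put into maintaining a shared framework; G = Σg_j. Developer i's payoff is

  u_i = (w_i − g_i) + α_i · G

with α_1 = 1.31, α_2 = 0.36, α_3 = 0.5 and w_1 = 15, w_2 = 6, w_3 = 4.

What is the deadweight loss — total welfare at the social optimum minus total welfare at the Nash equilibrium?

11.7

∂u_i/∂g_i = α_i − 1, so developer i contributes w_i if α_i > 1, else 0.
α_i > 1 for i ∈ {1}; NE contributions (15, 0, 0), G = 15.
W^NE = Σw_i − G^NE + (Σα_i)·G^NE = 25 + 1.17·15 = 42.55.
Planner: ∂(Σu_j)/∂g_i = Σα_j − 1 = 1.17 > 0, so everyone contributes w_i; G^SO = 25, W^SO = 25 + 1.17·25 = 54.25.
Deadweight loss = 11.7.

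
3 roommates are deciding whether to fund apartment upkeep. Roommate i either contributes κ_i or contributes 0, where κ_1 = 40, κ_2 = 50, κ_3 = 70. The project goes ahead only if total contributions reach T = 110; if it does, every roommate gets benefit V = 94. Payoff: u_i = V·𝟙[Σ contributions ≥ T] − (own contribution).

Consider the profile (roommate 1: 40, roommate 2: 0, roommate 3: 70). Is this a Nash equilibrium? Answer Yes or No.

Yes

Total = 110 ≥ 110: provided.
Roommate 1 (pledges 40, payoff 54): dropping to 0 → total 70, payoff 0. No gain.
Roommate 2 (pledges 0, payoff 94): pledging 50 → total 160, payoff 44. No gain.
Roommate 3 (pledges 70, payoff 24): dropping to 0 → total 40, payoff 0. No gain.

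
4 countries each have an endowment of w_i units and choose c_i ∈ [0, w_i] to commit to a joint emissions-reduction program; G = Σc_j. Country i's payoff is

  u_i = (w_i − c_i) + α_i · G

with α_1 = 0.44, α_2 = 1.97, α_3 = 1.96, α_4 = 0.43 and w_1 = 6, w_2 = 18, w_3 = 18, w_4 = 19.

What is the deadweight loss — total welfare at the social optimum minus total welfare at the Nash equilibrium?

95

∂u_i/∂c_i = α_i − 1, so country i contributes w_i if α_i > 1, else 0.
α_i > 1 for i ∈ {2, 3}; NE contributions (0, 18, 18, 0), G = 36.
W^NE = Σw_i − G^NE + (Σα_i)·G^NE = 61 + 3.8·36 = 197.8.
Planner: ∂(Σu_j)/∂c_i = Σα_j − 1 = 3.8 > 0, so everyone contributes w_i; G^SO = 61, W^SO = 61 + 3.8·61 = 292.8.
Deadweight loss = 95.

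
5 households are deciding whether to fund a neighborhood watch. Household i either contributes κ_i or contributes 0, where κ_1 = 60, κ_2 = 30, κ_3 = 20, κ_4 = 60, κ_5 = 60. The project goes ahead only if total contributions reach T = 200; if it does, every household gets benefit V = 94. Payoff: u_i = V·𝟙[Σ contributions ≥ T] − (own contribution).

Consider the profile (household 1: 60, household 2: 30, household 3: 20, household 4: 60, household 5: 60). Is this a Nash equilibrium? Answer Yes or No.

Total = 230 ≥ 200: provided.
Household 1 (pledges 60, payoff 34): dropping to 0 → total 170, payoff 0. No gain.
Household 2 (pledges 30, payoff 64): dropping to 0 → total 200, payoff 94. Profitable deviation.

No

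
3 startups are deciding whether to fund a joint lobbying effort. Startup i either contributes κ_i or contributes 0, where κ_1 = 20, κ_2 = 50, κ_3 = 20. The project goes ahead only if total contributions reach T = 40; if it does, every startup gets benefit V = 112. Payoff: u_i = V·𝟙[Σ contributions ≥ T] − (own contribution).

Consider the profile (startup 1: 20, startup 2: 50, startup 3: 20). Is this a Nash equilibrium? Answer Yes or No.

Total = 90 ≥ 40: provided.
Startup 1 (pledges 20, payoff 92): dropping to 0 → total 70, payoff 112. Profitable deviation.

No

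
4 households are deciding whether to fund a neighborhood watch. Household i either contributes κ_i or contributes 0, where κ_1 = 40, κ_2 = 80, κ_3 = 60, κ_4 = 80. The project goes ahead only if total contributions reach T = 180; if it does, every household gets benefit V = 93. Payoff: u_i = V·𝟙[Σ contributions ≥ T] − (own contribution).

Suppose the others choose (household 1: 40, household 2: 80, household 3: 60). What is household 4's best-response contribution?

Others' total = 180 ≥ 180; contributing adds cost 80 for no extra benefit.
Best response: 0.

0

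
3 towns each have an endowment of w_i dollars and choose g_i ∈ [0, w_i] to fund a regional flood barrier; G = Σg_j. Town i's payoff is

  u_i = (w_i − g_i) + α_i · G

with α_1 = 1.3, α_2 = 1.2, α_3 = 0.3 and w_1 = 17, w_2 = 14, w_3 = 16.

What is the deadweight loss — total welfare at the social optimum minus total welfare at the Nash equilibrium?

∂u_i/∂g_i = α_i − 1, so town i contributes w_i if α_i > 1, else 0.
α_i > 1 for i ∈ {1, 2}; NE contributions (17, 14, 0), G = 31.
W^NE = Σw_i − G^NE + (Σα_i)·G^NE = 47 + 1.8·31 = 102.8.
Planner: ∂(Σu_j)/∂g_i = Σα_j − 1 = 1.8 > 0, so everyone contributes w_i; G^SO = 47, W^SO = 47 + 1.8·47 = 131.6.
Deadweight loss = 28.8.

28.8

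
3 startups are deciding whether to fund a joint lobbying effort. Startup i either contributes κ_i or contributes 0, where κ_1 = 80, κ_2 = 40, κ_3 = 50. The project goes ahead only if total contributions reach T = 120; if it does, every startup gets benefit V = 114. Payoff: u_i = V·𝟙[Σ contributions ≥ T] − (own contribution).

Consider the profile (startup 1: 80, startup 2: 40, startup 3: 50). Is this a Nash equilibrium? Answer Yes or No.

Total = 170 ≥ 120: provided.
Startup 1 (pledges 80, payoff 34): dropping to 0 → total 90, payoff 0. No gain.
Startup 2 (pledges 40, payoff 74): dropping to 0 → total 130, payoff 114. Profitable deviation.

No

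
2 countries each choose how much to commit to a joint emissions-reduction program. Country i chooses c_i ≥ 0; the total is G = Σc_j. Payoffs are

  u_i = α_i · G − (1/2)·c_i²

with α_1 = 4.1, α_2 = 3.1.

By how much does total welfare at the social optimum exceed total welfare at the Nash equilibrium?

13.21

Country i's FOC: ∂u_i/∂c_i = α_i − c_i = 0, so c_i* = α_i.
NE contributions = (4.1, 3.1); G = 7.2.
W^NE = (Σα)·G − ½Σα_i² = 7.2² − ½·26.42 = 38.63.
Planner sets c_i = Σα_j = 7.2 for every i, so G^SO = 2·7.2 = 14.4.
W^SO = (Σα)·G^SO − ½·2·(Σα)² = (2/2)·7.2² = 51.84.
Deadweight loss = W^SO − W^NE = 13.21.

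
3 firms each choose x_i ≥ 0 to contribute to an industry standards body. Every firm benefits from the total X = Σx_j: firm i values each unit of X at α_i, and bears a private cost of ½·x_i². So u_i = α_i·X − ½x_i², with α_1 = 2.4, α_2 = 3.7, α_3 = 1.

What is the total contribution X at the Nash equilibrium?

Firm i's FOC: ∂u_i/∂x_i = α_i − x_i = 0, so x_i* = α_i.
NE contributions = (2.4, 3.7, 1); X = 7.1.

7.1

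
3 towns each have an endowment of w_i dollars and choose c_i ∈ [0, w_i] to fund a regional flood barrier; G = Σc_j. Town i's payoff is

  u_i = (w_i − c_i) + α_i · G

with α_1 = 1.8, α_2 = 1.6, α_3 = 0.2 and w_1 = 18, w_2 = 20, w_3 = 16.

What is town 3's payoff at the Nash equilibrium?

23.6

∂u_i/∂c_i = α_i − 1, so town i contributes w_i if α_i > 1, else 0.
α_i > 1 for i ∈ {1, 2}; NE contributions (18, 20, 0), G = 38.
u_3 = (16 − 0) + 0.2·38 = 23.6.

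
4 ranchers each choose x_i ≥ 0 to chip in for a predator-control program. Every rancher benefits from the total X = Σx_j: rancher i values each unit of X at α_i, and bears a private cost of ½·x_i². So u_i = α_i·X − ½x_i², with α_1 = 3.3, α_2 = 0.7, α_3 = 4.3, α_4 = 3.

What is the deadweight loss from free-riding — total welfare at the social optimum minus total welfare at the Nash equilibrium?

147.125

Rancher i's FOC: ∂u_i/∂x_i = α_i − x_i = 0, so x_i* = α_i.
NE contributions = (3.3, 0.7, 4.3, 3); X = 11.3.
W^NE = (Σα)·X − ½Σα_i² = 11.3² − ½·38.87 = 108.255.
Planner sets x_i = Σα_j = 11.3 for every i, so X^SO = 4·11.3 = 45.2.
W^SO = (Σα)·X^SO − ½·4·(Σα)² = (4/2)·11.3² = 255.38.
Deadweight loss = W^SO − W^NE = 147.125.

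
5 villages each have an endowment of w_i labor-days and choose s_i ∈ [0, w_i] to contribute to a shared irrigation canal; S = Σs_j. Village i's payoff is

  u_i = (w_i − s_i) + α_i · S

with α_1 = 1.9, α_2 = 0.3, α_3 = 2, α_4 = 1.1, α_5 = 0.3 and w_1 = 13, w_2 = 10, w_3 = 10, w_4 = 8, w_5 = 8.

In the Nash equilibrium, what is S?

∂u_i/∂s_i = α_i − 1, so village i contributes w_i if α_i > 1, else 0.
α_i > 1 for i ∈ {1, 3, 4}; NE contributions (13, 0, 10, 8, 0), S = 31.

31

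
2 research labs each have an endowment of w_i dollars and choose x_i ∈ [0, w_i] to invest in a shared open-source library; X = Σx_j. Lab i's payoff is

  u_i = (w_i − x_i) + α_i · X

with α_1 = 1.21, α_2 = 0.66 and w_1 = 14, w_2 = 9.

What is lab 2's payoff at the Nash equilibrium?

18.24

∂u_i/∂x_i = α_i − 1, so lab i contributes w_i if α_i > 1, else 0.
α_i > 1 for i ∈ {1}; NE contributions (14, 0), X = 14.
u_2 = (9 − 0) + 0.66·14 = 18.24.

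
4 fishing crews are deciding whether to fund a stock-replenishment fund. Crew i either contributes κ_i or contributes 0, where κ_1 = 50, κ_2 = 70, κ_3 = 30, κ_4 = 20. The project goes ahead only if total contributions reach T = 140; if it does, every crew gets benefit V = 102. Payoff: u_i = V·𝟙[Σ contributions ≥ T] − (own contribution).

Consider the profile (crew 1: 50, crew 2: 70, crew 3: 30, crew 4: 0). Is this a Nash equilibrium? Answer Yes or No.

Total = 150 ≥ 140: provided.
Crew 1 (pledges 50, payoff 52): dropping to 0 → total 100, payoff 0. No gain.
Crew 2 (pledges 70, payoff 32): dropping to 0 → total 80, payoff 0. No gain.
Crew 3 (pledges 30, payoff 72): dropping to 0 → total 120, payoff 0. No gain.
Crew 4 (pledges 0, payoff 102): pledging 20 → total 170, payoff 82. No gain.

Yes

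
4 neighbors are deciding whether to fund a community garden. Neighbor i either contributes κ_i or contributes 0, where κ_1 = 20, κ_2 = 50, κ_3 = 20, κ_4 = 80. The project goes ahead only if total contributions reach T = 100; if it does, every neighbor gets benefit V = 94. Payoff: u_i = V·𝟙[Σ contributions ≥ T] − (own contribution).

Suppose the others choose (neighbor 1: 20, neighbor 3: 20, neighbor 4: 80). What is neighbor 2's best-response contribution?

Others' total = 120 ≥ 100; contributing adds cost 50 for no extra benefit.
Best response: 0.

0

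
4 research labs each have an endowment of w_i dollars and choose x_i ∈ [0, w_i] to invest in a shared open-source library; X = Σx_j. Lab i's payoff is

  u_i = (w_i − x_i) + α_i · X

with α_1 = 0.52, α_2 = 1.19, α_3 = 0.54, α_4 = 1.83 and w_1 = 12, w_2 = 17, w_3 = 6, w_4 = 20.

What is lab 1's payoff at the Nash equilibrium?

31.24

∂u_i/∂x_i = α_i − 1, so lab i contributes w_i if α_i > 1, else 0.
α_i > 1 for i ∈ {2, 4}; NE contributions (0, 17, 0, 20), X = 37.
u_1 = (12 − 0) + 0.52·37 = 31.24.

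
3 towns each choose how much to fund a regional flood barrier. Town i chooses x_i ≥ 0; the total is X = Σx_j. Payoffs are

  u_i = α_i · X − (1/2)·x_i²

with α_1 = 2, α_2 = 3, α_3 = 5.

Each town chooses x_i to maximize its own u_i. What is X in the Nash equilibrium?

10

Town i's FOC: ∂u_i/∂x_i = α_i − x_i = 0, so x_i* = α_i.
NE contributions = (2, 3, 5); X = 10.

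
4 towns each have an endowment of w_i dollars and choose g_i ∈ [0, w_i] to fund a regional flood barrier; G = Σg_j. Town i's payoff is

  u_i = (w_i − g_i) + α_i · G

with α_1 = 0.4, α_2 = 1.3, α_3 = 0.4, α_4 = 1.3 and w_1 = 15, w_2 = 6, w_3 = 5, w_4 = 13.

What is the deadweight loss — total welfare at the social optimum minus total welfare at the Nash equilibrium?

48

∂u_i/∂g_i = α_i − 1, so town i contributes w_i if α_i > 1, else 0.
α_i > 1 for i ∈ {2, 4}; NE contributions (0, 6, 0, 13), G = 19.
W^NE = Σw_i − G^NE + (Σα_i)·G^NE = 39 + 2.4·19 = 84.6.
Planner: ∂(Σu_j)/∂g_i = Σα_j − 1 = 2.4 > 0, so everyone contributes w_i; G^SO = 39, W^SO = 39 + 2.4·39 = 132.6.
Deadweight loss = 48.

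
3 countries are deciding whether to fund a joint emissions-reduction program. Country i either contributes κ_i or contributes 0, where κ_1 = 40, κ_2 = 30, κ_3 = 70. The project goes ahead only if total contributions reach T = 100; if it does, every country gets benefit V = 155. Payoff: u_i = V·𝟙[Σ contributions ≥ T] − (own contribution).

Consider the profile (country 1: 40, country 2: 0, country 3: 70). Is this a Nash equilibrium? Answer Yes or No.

Total = 110 ≥ 100: provided.
Country 1 (pledges 40, payoff 115): dropping to 0 → total 70, payoff 0. No gain.
Country 2 (pledges 0, payoff 155): pledging 30 → total 140, payoff 125. No gain.
Country 3 (pledges 70, payoff 85): dropping to 0 → total 40, payoff 0. No gain.

Yes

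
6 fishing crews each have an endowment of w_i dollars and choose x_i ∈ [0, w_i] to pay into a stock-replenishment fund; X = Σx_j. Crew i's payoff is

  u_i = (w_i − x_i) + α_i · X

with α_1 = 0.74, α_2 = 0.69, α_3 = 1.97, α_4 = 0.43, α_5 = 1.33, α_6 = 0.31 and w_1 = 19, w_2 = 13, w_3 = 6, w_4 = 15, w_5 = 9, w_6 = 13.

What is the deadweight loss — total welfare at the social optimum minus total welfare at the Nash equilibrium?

∂u_i/∂x_i = α_i − 1, so crew i contributes w_i if α_i > 1, else 0.
α_i > 1 for i ∈ {3, 5}; NE contributions (0, 0, 6, 0, 9, 0), X = 15.
W^NE = Σw_i − X^NE + (Σα_i)·X^NE = 75 + 4.47·15 = 142.05.
Planner: ∂(Σu_j)/∂x_i = Σα_j − 1 = 4.47 > 0, so everyone contributes w_i; X^SO = 75, W^SO = 75 + 4.47·75 = 410.25.
Deadweight loss = 268.2.

268.2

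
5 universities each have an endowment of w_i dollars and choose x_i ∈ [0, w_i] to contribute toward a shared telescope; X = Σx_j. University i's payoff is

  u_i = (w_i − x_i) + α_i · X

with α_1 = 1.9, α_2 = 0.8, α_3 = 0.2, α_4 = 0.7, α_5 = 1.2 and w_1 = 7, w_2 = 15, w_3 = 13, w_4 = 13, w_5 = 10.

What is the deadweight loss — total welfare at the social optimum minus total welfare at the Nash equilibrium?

∂u_i/∂x_i = α_i − 1, so university i contributes w_i if α_i > 1, else 0.
α_i > 1 for i ∈ {1, 5}; NE contributions (7, 0, 0, 0, 10), X = 17.
W^NE = Σw_i − X^NE + (Σα_i)·X^NE = 58 + 3.8·17 = 122.6.
Planner: ∂(Σu_j)/∂x_i = Σα_j − 1 = 3.8 > 0, so everyone contributes w_i; X^SO = 58, W^SO = 58 + 3.8·58 = 278.4.
Deadweight loss = 155.8.

155.8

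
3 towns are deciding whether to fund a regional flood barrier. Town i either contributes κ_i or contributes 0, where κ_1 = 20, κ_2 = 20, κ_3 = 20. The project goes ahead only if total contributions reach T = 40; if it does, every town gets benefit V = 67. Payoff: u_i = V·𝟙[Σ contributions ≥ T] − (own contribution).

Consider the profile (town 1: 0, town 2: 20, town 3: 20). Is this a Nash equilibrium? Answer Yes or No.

Yes

Total = 40 ≥ 40: provided.
Town 1 (pledges 0, payoff 67): pledging 20 → total 60, payoff 47. No gain.
Town 2 (pledges 20, payoff 47): dropping to 0 → total 20, payoff 0. No gain.
Town 3 (pledges 20, payoff 47): dropping to 0 → total 20, payoff 0. No gain.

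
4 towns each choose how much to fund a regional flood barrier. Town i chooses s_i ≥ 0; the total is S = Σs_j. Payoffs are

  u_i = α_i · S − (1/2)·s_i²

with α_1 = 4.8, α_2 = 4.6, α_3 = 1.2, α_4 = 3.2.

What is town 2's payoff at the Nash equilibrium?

52.9

Town i's FOC: ∂u_i/∂s_i = α_i − s_i = 0, so s_i* = α_i.
NE contributions = (4.8, 4.6, 1.2, 3.2); S = 13.8.
u_2 = α_2·S − ½·(s_2)² = 4.6·13.8 − ½·4.6² = 52.9.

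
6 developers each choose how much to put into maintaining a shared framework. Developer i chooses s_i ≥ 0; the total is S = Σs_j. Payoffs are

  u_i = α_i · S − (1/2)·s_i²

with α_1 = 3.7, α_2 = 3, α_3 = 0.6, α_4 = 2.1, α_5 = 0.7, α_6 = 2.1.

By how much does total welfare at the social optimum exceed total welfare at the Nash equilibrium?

313.86

Developer i's FOC: ∂u_i/∂s_i = α_i − s_i = 0, so s_i* = α_i.
NE contributions = (3.7, 3, 0.6, 2.1, 0.7, 2.1); S = 12.2.
W^NE = (Σα)·S − ½Σα_i² = 12.2² − ½·32.36 = 132.66.
Planner sets s_i = Σα_j = 12.2 for every i, so S^SO = 6·12.2 = 73.2.
W^SO = (Σα)·S^SO − ½·6·(Σα)² = (6/2)·12.2² = 446.52.
Deadweight loss = W^SO − W^NE = 313.86.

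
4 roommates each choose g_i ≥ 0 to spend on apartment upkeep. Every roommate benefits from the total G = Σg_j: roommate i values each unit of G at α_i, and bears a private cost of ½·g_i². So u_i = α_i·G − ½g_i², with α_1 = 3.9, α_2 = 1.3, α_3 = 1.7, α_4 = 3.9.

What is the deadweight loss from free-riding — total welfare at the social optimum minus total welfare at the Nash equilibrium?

Roommate i's FOC: ∂u_i/∂g_i = α_i − g_i = 0, so g_i* = α_i.
NE contributions = (3.9, 1.3, 1.7, 3.9); G = 10.8.
W^NE = (Σα)·G − ½Σα_i² = 10.8² − ½·35 = 99.14.
Planner sets g_i = Σα_j = 10.8 for every i, so G^SO = 4·10.8 = 43.2.
W^SO = (Σα)·G^SO − ½·4·(Σα)² = (4/2)·10.8² = 233.28.
Deadweight loss = W^SO − W^NE = 134.14.

134.14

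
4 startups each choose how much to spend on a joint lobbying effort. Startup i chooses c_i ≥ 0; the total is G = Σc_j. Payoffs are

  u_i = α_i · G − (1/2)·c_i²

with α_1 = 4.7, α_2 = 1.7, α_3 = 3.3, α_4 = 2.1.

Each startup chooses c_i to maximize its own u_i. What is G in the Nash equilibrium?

11.8

Startup i's FOC: ∂u_i/∂c_i = α_i − c_i = 0, so c_i* = α_i.
NE contributions = (4.7, 1.7, 3.3, 2.1); G = 11.8.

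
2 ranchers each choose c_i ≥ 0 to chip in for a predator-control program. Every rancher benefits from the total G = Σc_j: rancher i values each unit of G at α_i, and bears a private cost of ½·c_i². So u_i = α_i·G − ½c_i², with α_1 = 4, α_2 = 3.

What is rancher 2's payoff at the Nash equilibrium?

16.5

Rancher i's FOC: ∂u_i/∂c_i = α_i − c_i = 0, so c_i* = α_i.
NE contributions = (4, 3); G = 7.
u_2 = α_2·G − ½·(c_2)² = 3·7 − ½·3² = 16.5.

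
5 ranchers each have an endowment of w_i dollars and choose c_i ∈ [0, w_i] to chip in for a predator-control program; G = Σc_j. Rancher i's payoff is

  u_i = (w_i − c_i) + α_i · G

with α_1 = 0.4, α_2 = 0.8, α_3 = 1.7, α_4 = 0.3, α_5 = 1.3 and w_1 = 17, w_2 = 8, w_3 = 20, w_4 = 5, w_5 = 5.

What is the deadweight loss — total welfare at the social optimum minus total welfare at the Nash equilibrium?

105

∂u_i/∂c_i = α_i − 1, so rancher i contributes w_i if α_i > 1, else 0.
α_i > 1 for i ∈ {3, 5}; NE contributions (0, 0, 20, 0, 5), G = 25.
W^NE = Σw_i − G^NE + (Σα_i)·G^NE = 55 + 3.5·25 = 142.5.
Planner: ∂(Σu_j)/∂c_i = Σα_j − 1 = 3.5 > 0, so everyone contributes w_i; G^SO = 55, W^SO = 55 + 3.5·55 = 247.5.
Deadweight loss = 105.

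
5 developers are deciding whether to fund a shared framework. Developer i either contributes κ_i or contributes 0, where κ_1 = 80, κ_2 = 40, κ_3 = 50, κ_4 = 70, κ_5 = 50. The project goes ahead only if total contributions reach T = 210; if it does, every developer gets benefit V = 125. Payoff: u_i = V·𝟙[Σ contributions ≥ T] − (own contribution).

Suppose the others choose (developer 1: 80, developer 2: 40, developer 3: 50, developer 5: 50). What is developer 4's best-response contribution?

Others' total = 220 ≥ 210; contributing adds cost 70 for no extra benefit.
Best response: 0.

0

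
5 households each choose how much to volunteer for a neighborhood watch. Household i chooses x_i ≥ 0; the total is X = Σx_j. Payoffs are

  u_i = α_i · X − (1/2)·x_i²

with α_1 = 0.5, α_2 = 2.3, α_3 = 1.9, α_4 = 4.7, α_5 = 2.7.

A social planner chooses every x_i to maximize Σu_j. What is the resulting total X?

Planner FOC: ∂(Σu_j)/∂x_i = (Σα_j) − x_i = 0, so x_i^SO = Σα_j = 12.1 for every i; X^SO = 60.5.

60.5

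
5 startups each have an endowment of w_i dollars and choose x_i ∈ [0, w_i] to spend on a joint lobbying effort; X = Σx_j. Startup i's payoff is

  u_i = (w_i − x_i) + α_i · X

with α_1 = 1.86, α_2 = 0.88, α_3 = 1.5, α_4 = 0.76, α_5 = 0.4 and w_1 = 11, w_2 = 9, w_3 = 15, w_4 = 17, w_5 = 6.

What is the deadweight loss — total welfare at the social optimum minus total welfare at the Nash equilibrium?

140.8

∂u_i/∂x_i = α_i − 1, so startup i contributes w_i if α_i > 1, else 0.
α_i > 1 for i ∈ {1, 3}; NE contributions (11, 0, 15, 0, 0), X = 26.
W^NE = Σw_i − X^NE + (Σα_i)·X^NE = 58 + 4.4·26 = 172.4.
Planner: ∂(Σu_j)/∂x_i = Σα_j − 1 = 4.4 > 0, so everyone contributes w_i; X^SO = 58, W^SO = 58 + 4.4·58 = 313.2.
Deadweight loss = 140.8.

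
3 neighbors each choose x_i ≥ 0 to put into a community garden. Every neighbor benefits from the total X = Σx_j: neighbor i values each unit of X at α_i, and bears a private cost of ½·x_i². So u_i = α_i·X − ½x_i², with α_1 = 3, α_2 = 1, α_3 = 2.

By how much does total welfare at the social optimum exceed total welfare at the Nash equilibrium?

25

Neighbor i's FOC: ∂u_i/∂x_i = α_i − x_i = 0, so x_i* = α_i.
NE contributions = (3, 1, 2); X = 6.
W^NE = (Σα)·X − ½Σα_i² = 6² − ½·14 = 29.
Planner sets x_i = Σα_j = 6 for every i, so X^SO = 3·6 = 18.
W^SO = (Σα)·X^SO − ½·3·(Σα)² = (3/2)·6² = 54.
Deadweight loss = W^SO − W^NE = 25.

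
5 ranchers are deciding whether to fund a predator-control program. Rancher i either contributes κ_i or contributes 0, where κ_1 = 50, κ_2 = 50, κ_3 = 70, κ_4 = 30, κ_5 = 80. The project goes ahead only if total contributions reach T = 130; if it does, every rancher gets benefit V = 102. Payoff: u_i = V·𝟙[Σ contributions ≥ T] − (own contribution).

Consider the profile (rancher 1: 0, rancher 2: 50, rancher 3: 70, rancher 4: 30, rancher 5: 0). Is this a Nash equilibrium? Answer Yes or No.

Total = 150 ≥ 130: provided.
Rancher 1 (pledges 0, payoff 102): pledging 50 → total 200, payoff 52. No gain.
Rancher 2 (pledges 50, payoff 52): dropping to 0 → total 100, payoff 0. No gain.
Rancher 3 (pledges 70, payoff 32): dropping to 0 → total 80, payoff 0. No gain.
Rancher 4 (pledges 30, payoff 72): dropping to 0 → total 120, payoff 0. No gain.
Rancher 5 (pledges 0, payoff 102): pledging 80 → total 230, payoff 22. No gain.

Yes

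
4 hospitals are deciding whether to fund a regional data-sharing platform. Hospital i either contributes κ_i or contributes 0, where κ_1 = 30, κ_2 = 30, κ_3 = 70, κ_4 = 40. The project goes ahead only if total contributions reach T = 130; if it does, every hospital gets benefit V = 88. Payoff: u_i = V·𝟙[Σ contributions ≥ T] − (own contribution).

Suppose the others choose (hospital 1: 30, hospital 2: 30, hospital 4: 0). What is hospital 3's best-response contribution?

70

Others' total = 60. Contributing 70 brings total to 130 ≥ 130: gain V − κ_3 = 18.
Best response: 70.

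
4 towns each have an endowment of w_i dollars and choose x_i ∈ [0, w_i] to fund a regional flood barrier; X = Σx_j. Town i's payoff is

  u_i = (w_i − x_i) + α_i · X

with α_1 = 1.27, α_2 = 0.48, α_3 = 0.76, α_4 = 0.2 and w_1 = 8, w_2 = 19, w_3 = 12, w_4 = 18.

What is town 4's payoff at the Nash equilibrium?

∂u_i/∂x_i = α_i − 1, so town i contributes w_i if α_i > 1, else 0.
α_i > 1 for i ∈ {1}; NE contributions (8, 0, 0, 0), X = 8.
u_4 = (18 − 0) + 0.2·8 = 19.6.

19.6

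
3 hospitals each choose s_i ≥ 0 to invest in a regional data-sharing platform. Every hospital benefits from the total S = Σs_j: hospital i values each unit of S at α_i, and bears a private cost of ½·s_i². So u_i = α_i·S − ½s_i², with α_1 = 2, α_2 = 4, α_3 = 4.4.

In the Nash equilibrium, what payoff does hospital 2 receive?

33.6

Hospital i's FOC: ∂u_i/∂s_i = α_i − s_i = 0, so s_i* = α_i.
NE contributions = (2, 4, 4.4); S = 10.4.
u_2 = α_2·S − ½·(s_2)² = 4·10.4 − ½·4² = 33.6.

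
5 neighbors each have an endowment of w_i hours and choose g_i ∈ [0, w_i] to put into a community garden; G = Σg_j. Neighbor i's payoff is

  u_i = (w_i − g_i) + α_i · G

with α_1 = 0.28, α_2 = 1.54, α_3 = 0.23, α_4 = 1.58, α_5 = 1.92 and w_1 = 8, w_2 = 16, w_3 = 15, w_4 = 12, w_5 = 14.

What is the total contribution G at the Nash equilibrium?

42

∂u_i/∂g_i = α_i − 1, so neighbor i contributes w_i if α_i > 1, else 0.
α_i > 1 for i ∈ {2, 4, 5}; NE contributions (0, 16, 0, 12, 14), G = 42.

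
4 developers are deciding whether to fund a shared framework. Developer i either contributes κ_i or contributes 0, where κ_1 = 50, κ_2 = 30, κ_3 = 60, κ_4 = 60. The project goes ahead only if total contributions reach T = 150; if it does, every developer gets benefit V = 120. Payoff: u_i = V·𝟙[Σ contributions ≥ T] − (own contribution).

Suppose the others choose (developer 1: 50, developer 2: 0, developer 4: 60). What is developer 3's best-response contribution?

60

Others' total = 110. Contributing 60 brings total to 170 ≥ 150: gain V − κ_3 = 60.
Best response: 60.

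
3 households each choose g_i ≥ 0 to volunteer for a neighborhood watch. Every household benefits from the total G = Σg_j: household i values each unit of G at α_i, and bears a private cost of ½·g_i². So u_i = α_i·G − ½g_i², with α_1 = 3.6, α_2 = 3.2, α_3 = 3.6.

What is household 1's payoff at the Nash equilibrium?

Household i's FOC: ∂u_i/∂g_i = α_i − g_i = 0, so g_i* = α_i.
NE contributions = (3.6, 3.2, 3.6); G = 10.4.
u_1 = α_1·G − ½·(g_1)² = 3.6·10.4 − ½·3.6² = 30.96.

30.96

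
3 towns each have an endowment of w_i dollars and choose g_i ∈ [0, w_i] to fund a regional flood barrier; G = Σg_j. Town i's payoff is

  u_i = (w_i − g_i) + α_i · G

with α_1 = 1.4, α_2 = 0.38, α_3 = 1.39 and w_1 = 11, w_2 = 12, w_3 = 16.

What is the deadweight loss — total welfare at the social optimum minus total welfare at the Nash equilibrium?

26.04

∂u_i/∂g_i = α_i − 1, so town i contributes w_i if α_i > 1, else 0.
α_i > 1 for i ∈ {1, 3}; NE contributions (11, 0, 16), G = 27.
W^NE = Σw_i − G^NE + (Σα_i)·G^NE = 39 + 2.17·27 = 97.59.
Planner: ∂(Σu_j)/∂g_i = Σα_j − 1 = 2.17 > 0, so everyone contributes w_i; G^SO = 39, W^SO = 39 + 2.17·39 = 123.63.
Deadweight loss = 26.04.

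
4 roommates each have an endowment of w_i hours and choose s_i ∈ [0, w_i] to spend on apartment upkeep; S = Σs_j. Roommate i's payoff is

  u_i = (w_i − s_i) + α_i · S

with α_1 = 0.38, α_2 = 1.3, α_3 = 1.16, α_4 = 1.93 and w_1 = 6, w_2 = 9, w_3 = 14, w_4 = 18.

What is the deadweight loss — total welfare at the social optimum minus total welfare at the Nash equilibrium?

∂u_i/∂s_i = α_i − 1, so roommate i contributes w_i if α_i > 1, else 0.
α_i > 1 for i ∈ {2, 3, 4}; NE contributions (0, 9, 14, 18), S = 41.
W^NE = Σw_i − S^NE + (Σα_i)·S^NE = 47 + 3.77·41 = 201.57.
Planner: ∂(Σu_j)/∂s_i = Σα_j − 1 = 3.77 > 0, so everyone contributes w_i; S^SO = 47, W^SO = 47 + 3.77·47 = 224.19.
Deadweight loss = 22.62.

22.62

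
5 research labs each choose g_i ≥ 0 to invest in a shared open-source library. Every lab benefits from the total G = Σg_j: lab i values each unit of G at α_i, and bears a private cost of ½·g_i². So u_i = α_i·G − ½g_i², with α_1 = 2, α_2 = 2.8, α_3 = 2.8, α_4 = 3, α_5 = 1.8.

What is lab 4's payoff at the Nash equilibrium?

Lab i's FOC: ∂u_i/∂g_i = α_i − g_i = 0, so g_i* = α_i.
NE contributions = (2, 2.8, 2.8, 3, 1.8); G = 12.4.
u_4 = α_4·G − ½·(g_4)² = 3·12.4 − ½·3² = 32.7.

32.7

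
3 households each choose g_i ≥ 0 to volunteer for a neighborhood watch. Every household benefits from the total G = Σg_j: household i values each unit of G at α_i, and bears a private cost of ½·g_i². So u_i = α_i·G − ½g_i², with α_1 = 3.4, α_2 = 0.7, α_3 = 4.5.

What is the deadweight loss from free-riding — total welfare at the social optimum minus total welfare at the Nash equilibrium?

Household i's FOC: ∂u_i/∂g_i = α_i − g_i = 0, so g_i* = α_i.
NE contributions = (3.4, 0.7, 4.5); G = 8.6.
W^NE = (Σα)·G − ½Σα_i² = 8.6² − ½·32.3 = 57.81.
Planner sets g_i = Σα_j = 8.6 for every i, so G^SO = 3·8.6 = 25.8.
W^SO = (Σα)·G^SO − ½·3·(Σα)² = (3/2)·8.6² = 110.94.
Deadweight loss = W^SO − W^NE = 53.13.

53.13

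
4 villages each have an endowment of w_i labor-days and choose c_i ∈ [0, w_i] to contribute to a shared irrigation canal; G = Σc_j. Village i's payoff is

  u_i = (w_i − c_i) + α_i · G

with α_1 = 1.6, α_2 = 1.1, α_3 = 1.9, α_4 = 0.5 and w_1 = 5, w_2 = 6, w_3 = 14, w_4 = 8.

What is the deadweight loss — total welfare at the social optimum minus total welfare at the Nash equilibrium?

32.8

∂u_i/∂c_i = α_i − 1, so village i contributes w_i if α_i > 1, else 0.
α_i > 1 for i ∈ {1, 2, 3}; NE contributions (5, 6, 14, 0), G = 25.
W^NE = Σw_i − G^NE + (Σα_i)·G^NE = 33 + 4.1·25 = 135.5.
Planner: ∂(Σu_j)/∂c_i = Σα_j − 1 = 4.1 > 0, so everyone contributes w_i; G^SO = 33, W^SO = 33 + 4.1·33 = 168.3.
Deadweight loss = 32.8.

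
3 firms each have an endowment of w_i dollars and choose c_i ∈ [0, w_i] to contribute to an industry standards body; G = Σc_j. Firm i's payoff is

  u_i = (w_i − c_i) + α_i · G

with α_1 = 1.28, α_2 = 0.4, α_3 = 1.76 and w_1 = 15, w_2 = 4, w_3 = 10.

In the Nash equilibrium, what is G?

25

∂u_i/∂c_i = α_i − 1, so firm i contributes w_i if α_i > 1, else 0.
α_i > 1 for i ∈ {1, 3}; NE contributions (15, 0, 10), G = 25.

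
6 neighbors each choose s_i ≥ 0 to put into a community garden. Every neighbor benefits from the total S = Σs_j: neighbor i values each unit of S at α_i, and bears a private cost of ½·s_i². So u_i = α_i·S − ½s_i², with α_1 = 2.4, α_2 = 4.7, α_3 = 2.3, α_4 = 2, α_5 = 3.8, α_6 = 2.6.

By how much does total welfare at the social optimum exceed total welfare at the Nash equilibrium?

Neighbor i's FOC: ∂u_i/∂s_i = α_i − s_i = 0, so s_i* = α_i.
NE contributions = (2.4, 4.7, 2.3, 2, 3.8, 2.6); S = 17.8.
W^NE = (Σα)·S − ½Σα_i² = 17.8² − ½·58.34 = 287.67.
Planner sets s_i = Σα_j = 17.8 for every i, so S^SO = 6·17.8 = 106.8.
W^SO = (Σα)·S^SO − ½·6·(Σα)² = (6/2)·17.8² = 950.52.
Deadweight loss = W^SO − W^NE = 662.85.

662.85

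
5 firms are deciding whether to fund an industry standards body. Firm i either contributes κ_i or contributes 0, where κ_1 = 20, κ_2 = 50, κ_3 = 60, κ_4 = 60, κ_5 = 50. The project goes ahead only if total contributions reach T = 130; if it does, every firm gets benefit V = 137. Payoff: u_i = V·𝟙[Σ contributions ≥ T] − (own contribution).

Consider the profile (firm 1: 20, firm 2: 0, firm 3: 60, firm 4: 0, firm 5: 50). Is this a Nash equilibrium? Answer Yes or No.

Yes

Total = 130 ≥ 130: provided.
Firm 1 (pledges 20, payoff 117): dropping to 0 → total 110, payoff 0. No gain.
Firm 2 (pledges 0, payoff 137): pledging 50 → total 180, payoff 87. No gain.
Firm 3 (pledges 60, payoff 77): dropping to 0 → total 70, payoff 0. No gain.
Firm 4 (pledges 0, payoff 137): pledging 60 → total 190, payoff 77. No gain.
Firm 5 (pledges 50, payoff 87): dropping to 0 → total 80, payoff 0. No gain.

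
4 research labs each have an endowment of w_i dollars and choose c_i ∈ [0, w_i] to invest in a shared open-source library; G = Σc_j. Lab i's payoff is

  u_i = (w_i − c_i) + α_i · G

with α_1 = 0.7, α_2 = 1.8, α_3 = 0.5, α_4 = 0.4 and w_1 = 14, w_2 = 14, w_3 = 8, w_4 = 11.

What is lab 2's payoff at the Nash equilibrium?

∂u_i/∂c_i = α_i − 1, so lab i contributes w_i if α_i > 1, else 0.
α_i > 1 for i ∈ {2}; NE contributions (0, 14, 0, 0), G = 14.
u_2 = (14 − 14) + 1.8·14 = 25.2.

25.2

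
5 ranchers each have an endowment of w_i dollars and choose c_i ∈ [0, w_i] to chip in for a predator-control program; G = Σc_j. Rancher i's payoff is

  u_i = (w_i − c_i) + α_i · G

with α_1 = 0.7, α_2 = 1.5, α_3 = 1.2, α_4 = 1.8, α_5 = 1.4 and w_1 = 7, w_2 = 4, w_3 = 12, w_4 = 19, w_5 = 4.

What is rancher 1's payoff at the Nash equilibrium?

∂u_i/∂c_i = α_i − 1, so rancher i contributes w_i if α_i > 1, else 0.
α_i > 1 for i ∈ {2, 3, 4, 5}; NE contributions (0, 4, 12, 19, 4), G = 39.
u_1 = (7 − 0) + 0.7·39 = 34.3.

34.3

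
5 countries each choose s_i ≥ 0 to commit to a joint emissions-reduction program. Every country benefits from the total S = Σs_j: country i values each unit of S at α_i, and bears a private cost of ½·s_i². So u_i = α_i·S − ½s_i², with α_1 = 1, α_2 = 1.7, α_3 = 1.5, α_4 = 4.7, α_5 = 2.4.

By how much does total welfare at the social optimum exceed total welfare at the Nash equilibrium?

208.53

Country i's FOC: ∂u_i/∂s_i = α_i − s_i = 0, so s_i* = α_i.
NE contributions = (1, 1.7, 1.5, 4.7, 2.4); S = 11.3.
W^NE = (Σα)·S − ½Σα_i² = 11.3² − ½·33.99 = 110.695.
Planner sets s_i = Σα_j = 11.3 for every i, so S^SO = 5·11.3 = 56.5.
W^SO = (Σα)·S^SO − ½·5·(Σα)² = (5/2)·11.3² = 319.225.
Deadweight loss = W^SO − W^NE = 208.53.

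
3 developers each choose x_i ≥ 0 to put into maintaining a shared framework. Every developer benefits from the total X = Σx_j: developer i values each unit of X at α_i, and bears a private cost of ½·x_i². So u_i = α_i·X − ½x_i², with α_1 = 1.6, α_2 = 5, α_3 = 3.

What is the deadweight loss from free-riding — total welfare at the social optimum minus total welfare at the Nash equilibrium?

Developer i's FOC: ∂u_i/∂x_i = α_i − x_i = 0, so x_i* = α_i.
NE contributions = (1.6, 5, 3); X = 9.6.
W^NE = (Σα)·X − ½Σα_i² = 9.6² − ½·36.56 = 73.88.
Planner sets x_i = Σα_j = 9.6 for every i, so X^SO = 3·9.6 = 28.8.
W^SO = (Σα)·X^SO − ½·3·(Σα)² = (3/2)·9.6² = 138.24.
Deadweight loss = W^SO − W^NE = 64.36.

64.36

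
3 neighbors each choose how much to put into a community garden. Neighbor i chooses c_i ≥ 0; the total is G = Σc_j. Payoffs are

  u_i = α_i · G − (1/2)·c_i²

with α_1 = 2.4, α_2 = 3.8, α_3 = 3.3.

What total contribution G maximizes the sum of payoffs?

Planner FOC: ∂(Σu_j)/∂c_i = (Σα_j) − c_i = 0, so c_i^SO = Σα_j = 9.5 for every i; G^SO = 28.5.

28.5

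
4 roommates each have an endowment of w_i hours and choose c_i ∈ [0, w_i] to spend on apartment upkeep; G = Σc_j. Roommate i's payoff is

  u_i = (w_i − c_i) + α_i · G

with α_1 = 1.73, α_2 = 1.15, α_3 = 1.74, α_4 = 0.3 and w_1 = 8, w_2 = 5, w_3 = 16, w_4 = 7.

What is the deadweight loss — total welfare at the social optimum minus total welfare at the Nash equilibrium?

27.44

∂u_i/∂c_i = α_i − 1, so roommate i contributes w_i if α_i > 1, else 0.
α_i > 1 for i ∈ {1, 2, 3}; NE contributions (8, 5, 16, 0), G = 29.
W^NE = Σw_i − G^NE + (Σα_i)·G^NE = 36 + 3.92·29 = 149.68.
Planner: ∂(Σu_j)/∂c_i = Σα_j − 1 = 3.92 > 0, so everyone contributes w_i; G^SO = 36, W^SO = 36 + 3.92·36 = 177.12.
Deadweight loss = 27.44.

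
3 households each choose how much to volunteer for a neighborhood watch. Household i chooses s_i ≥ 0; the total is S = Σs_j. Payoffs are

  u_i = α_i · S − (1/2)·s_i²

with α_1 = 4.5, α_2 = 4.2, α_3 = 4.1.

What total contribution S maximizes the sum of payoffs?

38.4

Planner FOC: ∂(Σu_j)/∂s_i = (Σα_j) − s_i = 0, so s_i^SO = Σα_j = 12.8 for every i; S^SO = 38.4.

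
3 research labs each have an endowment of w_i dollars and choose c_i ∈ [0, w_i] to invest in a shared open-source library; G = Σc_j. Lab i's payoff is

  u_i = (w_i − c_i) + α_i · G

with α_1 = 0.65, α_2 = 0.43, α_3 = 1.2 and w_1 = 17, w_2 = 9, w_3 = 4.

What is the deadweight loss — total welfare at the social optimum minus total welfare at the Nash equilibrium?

∂u_i/∂c_i = α_i − 1, so lab i contributes w_i if α_i > 1, else 0.
α_i > 1 for i ∈ {3}; NE contributions (0, 0, 4), G = 4.
W^NE = Σw_i − G^NE + (Σα_i)·G^NE = 30 + 1.28·4 = 35.12.
Planner: ∂(Σu_j)/∂c_i = Σα_j − 1 = 1.28 > 0, so everyone contributes w_i; G^SO = 30, W^SO = 30 + 1.28·30 = 68.4.
Deadweight loss = 33.28.

33.28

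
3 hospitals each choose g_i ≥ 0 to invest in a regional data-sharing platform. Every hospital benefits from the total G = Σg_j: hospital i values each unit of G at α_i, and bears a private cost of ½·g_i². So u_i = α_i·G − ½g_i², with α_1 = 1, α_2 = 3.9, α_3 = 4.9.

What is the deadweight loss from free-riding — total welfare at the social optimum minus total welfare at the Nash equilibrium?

68.13

Hospital i's FOC: ∂u_i/∂g_i = α_i − g_i = 0, so g_i* = α_i.
NE contributions = (1, 3.9, 4.9); G = 9.8.
W^NE = (Σα)·G − ½Σα_i² = 9.8² − ½·40.22 = 75.93.
Planner sets g_i = Σα_j = 9.8 for every i, so G^SO = 3·9.8 = 29.4.
W^SO = (Σα)·G^SO − ½·3·(Σα)² = (3/2)·9.8² = 144.06.
Deadweight loss = W^SO − W^NE = 68.13.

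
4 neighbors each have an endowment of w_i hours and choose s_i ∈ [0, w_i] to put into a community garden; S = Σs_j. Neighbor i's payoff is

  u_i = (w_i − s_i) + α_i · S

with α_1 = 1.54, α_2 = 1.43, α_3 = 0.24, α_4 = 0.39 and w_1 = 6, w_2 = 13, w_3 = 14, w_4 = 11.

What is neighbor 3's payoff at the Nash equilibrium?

∂u_i/∂s_i = α_i − 1, so neighbor i contributes w_i if α_i > 1, else 0.
α_i > 1 for i ∈ {1, 2}; NE contributions (6, 13, 0, 0), S = 19.
u_3 = (14 − 0) + 0.24·19 = 18.56.

18.56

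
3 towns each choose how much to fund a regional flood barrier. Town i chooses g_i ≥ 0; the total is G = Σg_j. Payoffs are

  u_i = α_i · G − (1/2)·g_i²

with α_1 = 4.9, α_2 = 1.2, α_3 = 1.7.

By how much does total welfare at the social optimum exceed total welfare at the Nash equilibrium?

44.59

Town i's FOC: ∂u_i/∂g_i = α_i − g_i = 0, so g_i* = α_i.
NE contributions = (4.9, 1.2, 1.7); G = 7.8.
W^NE = (Σα)·G − ½Σα_i² = 7.8² − ½·28.34 = 46.67.
Planner sets g_i = Σα_j = 7.8 for every i, so G^SO = 3·7.8 = 23.4.
W^SO = (Σα)·G^SO − ½·3·(Σα)² = (3/2)·7.8² = 91.26.
Deadweight loss = W^SO − W^NE = 44.59.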